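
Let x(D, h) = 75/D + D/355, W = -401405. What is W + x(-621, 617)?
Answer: -29497383847/73485 ≈ -4.0141e+5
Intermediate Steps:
x(D, h) = 75/D + D/355 (x(D, h) = 75/D + D*(1/355) = 75/D + D/355)
W + x(-621, 617) = -401405 + (75/(-621) + (1/355)*(-621)) = -401405 + (75*(-1/621) - 621/355) = -401405 + (-25/207 - 621/355) = -401405 - 137422/73485 = -29497383847/73485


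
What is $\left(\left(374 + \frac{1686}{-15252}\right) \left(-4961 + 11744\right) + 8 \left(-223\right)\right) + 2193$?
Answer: $\frac{6447786019}{2542} \approx 2.5365 \cdot 10^{6}$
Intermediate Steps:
$\left(\left(374 + \frac{1686}{-15252}\right) \left(-4961 + 11744\right) + 8 \left(-223\right)\right) + 2193 = \left(\left(374 + 1686 \left(- \frac{1}{15252}\right)\right) 6783 - 1784\right) + 2193 = \left(\left(374 - \frac{281}{2542}\right) 6783 - 1784\right) + 2193 = \left(\frac{950427}{2542} \cdot 6783 - 1784\right) + 2193 = \left(\frac{6446746341}{2542} - 1784\right) + 2193 = \frac{6442211413}{2542} + 2193 = \frac{6447786019}{2542}$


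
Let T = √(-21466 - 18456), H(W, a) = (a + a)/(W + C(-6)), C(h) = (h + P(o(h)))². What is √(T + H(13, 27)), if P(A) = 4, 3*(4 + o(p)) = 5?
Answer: √(918 + 289*I*√39922)/17 ≈ 10.075 + 9.916*I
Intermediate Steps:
o(p) = -7/3 (o(p) = -4 + (⅓)*5 = -4 + 5/3 = -7/3)
C(h) = (4 + h)² (C(h) = (h + 4)² = (4 + h)²)
H(W, a) = 2*a/(4 + W) (H(W, a) = (a + a)/(W + (4 - 6)²) = (2*a)/(W + (-2)²) = (2*a)/(W + 4) = (2*a)/(4 + W) = 2*a/(4 + W))
T = I*√39922 (T = √(-39922) = I*√39922 ≈ 199.8*I)
√(T + H(13, 27)) = √(I*√39922 + 2*27/(4 + 13)) = √(I*√39922 + 2*27/17) = √(I*√39922 + 2*27*(1/17)) = √(I*√39922 + 54/17) = √(54/17 + I*√39922)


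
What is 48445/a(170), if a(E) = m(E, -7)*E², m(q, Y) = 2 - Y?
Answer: 9689/52020 ≈ 0.18626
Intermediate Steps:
a(E) = 9*E² (a(E) = (2 - 1*(-7))*E² = (2 + 7)*E² = 9*E²)
48445/a(170) = 48445/((9*170²)) = 48445/((9*28900)) = 48445/260100 = 48445*(1/260100) = 9689/52020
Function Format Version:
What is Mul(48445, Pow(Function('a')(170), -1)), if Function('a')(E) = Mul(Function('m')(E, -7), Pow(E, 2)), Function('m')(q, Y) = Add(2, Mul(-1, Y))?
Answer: Rational(9689, 52020) ≈ 0.18626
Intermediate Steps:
Function('a')(E) = Mul(9, Pow(E, 2)) (Function('a')(E) = Mul(Add(2, Mul(-1, -7)), Pow(E, 2)) = Mul(Add(2, 7), Pow(E, 2)) = Mul(9, Pow(E, 2)))
Mul(48445, Pow(Function('a')(170), -1)) = Mul(48445, Pow(Mul(9, Pow(170, 2)), -1)) = Mul(48445, Pow(Mul(9, 28900), -1)) = Mul(48445, Pow(260100, -1)) = Mul(48445, Rational(1, 260100)) = Rational(9689, 52020)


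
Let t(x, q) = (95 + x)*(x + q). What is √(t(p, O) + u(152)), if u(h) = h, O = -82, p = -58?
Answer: 2*I*√1257 ≈ 70.908*I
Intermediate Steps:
t(x, q) = (95 + x)*(q + x)
√(t(p, O) + u(152)) = √(((-58)² + 95*(-82) + 95*(-58) - 82*(-58)) + 152) = √((3364 - 7790 - 5510 + 4756) + 152) = √(-5180 + 152) = √(-5028) = 2*I*√1257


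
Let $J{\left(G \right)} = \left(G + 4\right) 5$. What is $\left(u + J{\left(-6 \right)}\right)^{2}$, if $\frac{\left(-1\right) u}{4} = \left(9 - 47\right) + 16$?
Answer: $6084$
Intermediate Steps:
$J{\left(G \right)} = 20 + 5 G$ ($J{\left(G \right)} = \left(4 + G\right) 5 = 20 + 5 G$)
$u = 88$ ($u = - 4 \left(\left(9 - 47\right) + 16\right) = - 4 \left(-38 + 16\right) = \left(-4\right) \left(-22\right) = 88$)
$\left(u + J{\left(-6 \right)}\right)^{2} = \left(88 + \left(20 + 5 \left(-6\right)\right)\right)^{2} = \left(88 + \left(20 - 30\right)\right)^{2} = \left(88 - 10\right)^{2} = 78^{2} = 6084$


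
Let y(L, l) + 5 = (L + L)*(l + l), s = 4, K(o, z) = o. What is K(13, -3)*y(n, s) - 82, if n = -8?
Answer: -1811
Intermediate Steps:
y(L, l) = -5 + 4*L*l (y(L, l) = -5 + (L + L)*(l + l) = -5 + (2*L)*(2*l) = -5 + 4*L*l)
K(13, -3)*y(n, s) - 82 = 13*(-5 + 4*(-8)*4) - 82 = 13*(-5 - 128) - 82 = 13*(-133) - 82 = -1729 - 82 = -1811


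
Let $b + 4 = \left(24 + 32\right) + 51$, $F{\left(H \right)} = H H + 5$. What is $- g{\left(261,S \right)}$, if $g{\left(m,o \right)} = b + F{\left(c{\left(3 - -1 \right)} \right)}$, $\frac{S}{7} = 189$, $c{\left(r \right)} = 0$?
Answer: $-108$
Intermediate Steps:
$S = 1323$ ($S = 7 \cdot 189 = 1323$)
$F{\left(H \right)} = 5 + H^{2}$ ($F{\left(H \right)} = H^{2} + 5 = 5 + H^{2}$)
$b = 103$ ($b = -4 + \left(\left(24 + 32\right) + 51\right) = -4 + \left(56 + 51\right) = -4 + 107 = 103$)
$g{\left(m,o \right)} = 108$ ($g{\left(m,o \right)} = 103 + \left(5 + 0^{2}\right) = 103 + \left(5 + 0\right) = 103 + 5 = 108$)
$- g{\left(261,S \right)} = \left(-1\right) 108 = -108$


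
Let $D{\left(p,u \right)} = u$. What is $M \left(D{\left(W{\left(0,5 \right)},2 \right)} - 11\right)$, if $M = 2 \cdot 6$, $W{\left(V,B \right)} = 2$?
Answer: $-108$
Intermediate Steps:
$M = 12$
$M \left(D{\left(W{\left(0,5 \right)},2 \right)} - 11\right) = 12 \left(2 - 11\right) = 12 \left(-9\right) = -108$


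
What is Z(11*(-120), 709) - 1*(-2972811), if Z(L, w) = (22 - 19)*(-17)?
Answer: 2972760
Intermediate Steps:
Z(L, w) = -51 (Z(L, w) = 3*(-17) = -51)
Z(11*(-120), 709) - 1*(-2972811) = -51 - 1*(-2972811) = -51 + 2972811 = 2972760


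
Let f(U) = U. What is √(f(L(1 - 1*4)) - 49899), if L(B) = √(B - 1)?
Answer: √(-49899 + 2*I) ≈ 0.0045 + 223.38*I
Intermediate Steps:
L(B) = √(-1 + B)
√(f(L(1 - 1*4)) - 49899) = √(√(-1 + (1 - 1*4)) - 49899) = √(√(-1 + (1 - 4)) - 49899) = √(√(-1 - 3) - 49899) = √(√(-4) - 49899) = √(2*I - 49899) = √(-49899 + 2*I)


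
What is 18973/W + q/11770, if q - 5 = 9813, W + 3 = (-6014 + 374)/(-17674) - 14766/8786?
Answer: -188424516598913/43323357330 ≈ -4349.3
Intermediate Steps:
W = -7361658/1687867 (W = -3 + ((-6014 + 374)/(-17674) - 14766/8786) = -3 + (-5640*(-1/17674) - 14766*1/8786) = -3 + (2820/8837 - 321/191) = -3 - 2298057/1687867 = -7361658/1687867 ≈ -4.3615)
q = 9818 (q = 5 + 9813 = 9818)
18973/W + q/11770 = 18973/(-7361658/1687867) + 9818/11770 = 18973*(-1687867/7361658) + 9818*(1/11770) = -32023900591/7361658 + 4909/5885 = -188424516598913/43323357330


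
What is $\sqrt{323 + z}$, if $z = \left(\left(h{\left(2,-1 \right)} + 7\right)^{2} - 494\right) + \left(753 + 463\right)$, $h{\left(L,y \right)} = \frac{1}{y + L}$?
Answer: $\sqrt{1109} \approx 33.302$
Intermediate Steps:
$h{\left(L,y \right)} = \frac{1}{L + y}$
$z = 786$ ($z = \left(\left(\frac{1}{2 - 1} + 7\right)^{2} - 494\right) + \left(753 + 463\right) = \left(\left(1^{-1} + 7\right)^{2} - 494\right) + 1216 = \left(\left(1 + 7\right)^{2} - 494\right) + 1216 = \left(8^{2} - 494\right) + 1216 = \left(64 - 494\right) + 1216 = -430 + 1216 = 786$)
$\sqrt{323 + z} = \sqrt{323 + 786} = \sqrt{1109}$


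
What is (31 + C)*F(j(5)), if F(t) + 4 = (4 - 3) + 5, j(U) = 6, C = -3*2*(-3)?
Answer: 98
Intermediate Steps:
C = 18 (C = -6*(-3) = 18)
F(t) = 2 (F(t) = -4 + ((4 - 3) + 5) = -4 + (1 + 5) = -4 + 6 = 2)
(31 + C)*F(j(5)) = (31 + 18)*2 = 49*2 = 98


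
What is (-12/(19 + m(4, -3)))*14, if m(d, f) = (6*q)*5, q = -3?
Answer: 168/71 ≈ 2.3662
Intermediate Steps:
m(d, f) = -90 (m(d, f) = (6*(-3))*5 = -18*5 = -90)
(-12/(19 + m(4, -3)))*14 = (-12/(19 - 90))*14 = (-12/(-71))*14 = -1/71*(-12)*14 = (12/71)*14 = 168/71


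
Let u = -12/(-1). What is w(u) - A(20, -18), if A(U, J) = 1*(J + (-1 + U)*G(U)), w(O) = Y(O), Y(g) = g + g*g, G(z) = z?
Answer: -206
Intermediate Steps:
u = 12 (u = -12*(-1) = 12)
Y(g) = g + g**2
w(O) = O*(1 + O)
A(U, J) = J + U*(-1 + U) (A(U, J) = 1*(J + (-1 + U)*U) = 1*(J + U*(-1 + U)) = J + U*(-1 + U))
w(u) - A(20, -18) = 12*(1 + 12) - (-18 + 20**2 - 1*20) = 12*13 - (-18 + 400 - 20) = 156 - 1*362 = 156 - 362 = -206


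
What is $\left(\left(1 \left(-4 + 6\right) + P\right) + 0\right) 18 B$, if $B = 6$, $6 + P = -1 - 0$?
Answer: $-540$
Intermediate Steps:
$P = -7$ ($P = -6 - 1 = -7$)
$\left(\left(1 \left(-4 + 6\right) + P\right) + 0\right) 18 B = \left(\left(1 \left(-4 + 6\right) - 7\right) + 0\right) 18 \cdot 6 = \left(\left(1 \cdot 2 - 7\right) + 0\right) 18 \cdot 6 = \left(\left(2 - 7\right) + 0\right) 18 \cdot 6 = \left(-5 + 0\right) 18 \cdot 6 = \left(-5\right) 18 \cdot 6 = \left(-90\right) 6 = -540$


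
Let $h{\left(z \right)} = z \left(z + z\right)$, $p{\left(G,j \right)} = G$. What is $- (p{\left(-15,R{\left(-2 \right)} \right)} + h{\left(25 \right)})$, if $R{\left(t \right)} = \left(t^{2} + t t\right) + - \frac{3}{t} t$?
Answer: $-1235$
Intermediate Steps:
$R{\left(t \right)} = -3 + 2 t^{2}$ ($R{\left(t \right)} = \left(t^{2} + t^{2}\right) - 3 = 2 t^{2} - 3 = -3 + 2 t^{2}$)
$h{\left(z \right)} = 2 z^{2}$ ($h{\left(z \right)} = z 2 z = 2 z^{2}$)
$- (p{\left(-15,R{\left(-2 \right)} \right)} + h{\left(25 \right)}) = - (-15 + 2 \cdot 25^{2}) = - (-15 + 2 \cdot 625) = - (-15 + 1250) = \left(-1\right) 1235 = -1235$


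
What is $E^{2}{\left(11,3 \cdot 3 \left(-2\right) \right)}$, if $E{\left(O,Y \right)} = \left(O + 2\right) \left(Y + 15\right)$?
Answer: $1521$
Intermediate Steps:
$E{\left(O,Y \right)} = \left(2 + O\right) \left(15 + Y\right)$
$E^{2}{\left(11,3 \cdot 3 \left(-2\right) \right)} = \left(30 + 2 \cdot 3 \cdot 3 \left(-2\right) + 15 \cdot 11 + 11 \cdot 3 \cdot 3 \left(-2\right)\right)^{2} = \left(30 + 2 \cdot 9 \left(-2\right) + 165 + 11 \cdot 9 \left(-2\right)\right)^{2} = \left(30 + 2 \left(-18\right) + 165 + 11 \left(-18\right)\right)^{2} = \left(30 - 36 + 165 - 198\right)^{2} = \left(-39\right)^{2} = 1521$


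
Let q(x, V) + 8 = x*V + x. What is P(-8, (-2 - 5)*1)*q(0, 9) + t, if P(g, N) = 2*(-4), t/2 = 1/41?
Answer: 2626/41 ≈ 64.049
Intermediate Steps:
q(x, V) = -8 + x + V*x (q(x, V) = -8 + (x*V + x) = -8 + (V*x + x) = -8 + (x + V*x) = -8 + x + V*x)
t = 2/41 ≈ 0.048781
P(g, N) = -8
P(-8, (-2 - 5)*1)*q(0, 9) + t = -8*(-8 + 0 + 9*0) + 2/41 = -8*(-8 + 0 + 0) + 2/41 = -8*(-8) + 2/41 = 64 + 2/41 = 2626/41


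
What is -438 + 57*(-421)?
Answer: -24435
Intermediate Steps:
-438 + 57*(-421) = -438 - 23997 = -24435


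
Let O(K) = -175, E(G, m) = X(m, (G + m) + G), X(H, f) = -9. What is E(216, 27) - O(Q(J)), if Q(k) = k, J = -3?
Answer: 166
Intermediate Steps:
E(G, m) = -9
E(216, 27) - O(Q(J)) = -9 - 1*(-175) = -9 + 175 = 166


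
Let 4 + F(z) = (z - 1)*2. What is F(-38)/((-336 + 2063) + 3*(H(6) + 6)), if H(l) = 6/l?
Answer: -41/874 ≈ -0.046911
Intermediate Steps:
F(z) = -6 + 2*z (F(z) = -4 + (z - 1)*2 = -4 + (-1 + z)*2 = -4 + (-2 + 2*z) = -6 + 2*z)
F(-38)/((-336 + 2063) + 3*(H(6) + 6)) = (-6 + 2*(-38))/((-336 + 2063) + 3*(6/6 + 6)) = (-6 - 76)/(1727 + 3*(6*(⅙) + 6)) = -82/(1727 + 3*(1 + 6)) = -82/(1727 + 3*7) = -82/(1727 + 21) = -82/1748 = -82*1/1748 = -41/874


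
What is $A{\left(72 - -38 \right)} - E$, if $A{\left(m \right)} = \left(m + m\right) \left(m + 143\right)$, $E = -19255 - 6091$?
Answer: $81006$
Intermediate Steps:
$E = -25346$
$A{\left(m \right)} = 2 m \left(143 + m\right)$
$A{\left(72 - -38 \right)} - E = 2 \left(72 - -38\right) \left(143 + \left(72 - -38\right)\right) - -25346 = 2 \left(72 + 38\right) \left(143 + \left(72 + 38\right)\right) + 25346 = 2 \cdot 110 \left(143 + 110\right) + 25346 = 2 \cdot 110 \cdot 253 + 25346 = 55660 + 25346 = 81006$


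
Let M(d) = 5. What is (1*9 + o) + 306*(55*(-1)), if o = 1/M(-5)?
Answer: -84104/5 ≈ -16821.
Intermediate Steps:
o = 1/5 ≈ 0.20000
(1*9 + o) + 306*(55*(-1)) = (1*9 + 1/5) + 306*(55*(-1)) = (9 + 1/5) + 306*(-55) = 46/5 - 16830 = -84104/5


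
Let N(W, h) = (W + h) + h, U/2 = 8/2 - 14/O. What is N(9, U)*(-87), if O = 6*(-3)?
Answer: -7337/3 ≈ -2445.7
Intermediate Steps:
O = -18
U = 86/9 (U = 2*(8/2 - 14/(-18)) = 2*(8*(½) - 14*(-1/18)) = 2*(4 + 7/9) = 2*(43/9) = 86/9 ≈ 9.5556)
N(W, h) = W + 2*h
N(9, U)*(-87) = (9 + 2*(86/9))*(-87) = (9 + 172/9)*(-87) = (253/9)*(-87) = -7337/3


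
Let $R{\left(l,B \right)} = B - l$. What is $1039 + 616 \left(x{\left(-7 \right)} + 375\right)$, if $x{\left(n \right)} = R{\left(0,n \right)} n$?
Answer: $262223$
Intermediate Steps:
$x{\left(n \right)} = n^{2}$ ($x{\left(n \right)} = \left(n - 0\right) n = \left(n + 0\right) n = n n = n^{2}$)
$1039 + 616 \left(x{\left(-7 \right)} + 375\right) = 1039 + 616 \left(\left(-7\right)^{2} + 375\right) = 1039 + 616 \left(49 + 375\right) = 1039 + 616 \cdot 424 = 1039 + 261184 = 262223$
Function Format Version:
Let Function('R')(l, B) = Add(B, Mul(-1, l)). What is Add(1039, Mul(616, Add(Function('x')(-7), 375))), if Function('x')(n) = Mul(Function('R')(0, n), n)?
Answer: 262223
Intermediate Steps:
Function('x')(n) = Pow(n, 2) (Function('x')(n) = Mul(Add(n, Mul(-1, 0)), n) = Mul(Add(n, 0), n) = Mul(n, n) = Pow(n, 2))
Add(1039, Mul(616, Add(Function('x')(-7), 375))) = Add(1039, Mul(616, Add(Pow(-7, 2), 375))) = Add(1039, Mul(616, Add(49, 375))) = Add(1039, Mul(616, 424)) = Add(1039, 261184) = 262223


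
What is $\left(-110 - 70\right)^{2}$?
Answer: $32400$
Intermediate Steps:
$\left(-110 - 70\right)^{2} = \left(-180\right)^{2} = 32400$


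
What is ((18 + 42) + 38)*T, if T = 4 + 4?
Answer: 784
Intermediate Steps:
T = 8
((18 + 42) + 38)*T = ((18 + 42) + 38)*8 = (60 + 38)*8 = 98*8 = 784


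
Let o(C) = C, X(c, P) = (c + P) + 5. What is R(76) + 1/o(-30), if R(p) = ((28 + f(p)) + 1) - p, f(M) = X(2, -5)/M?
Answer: -13397/285 ≈ -47.007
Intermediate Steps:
X(c, P) = 5 + P + c (X(c, P) = (P + c) + 5 = 5 + P + c)
f(M) = 2/M (f(M) = (5 - 5 + 2)/M = 2/M)
R(p) = 29 - p + 2/p (R(p) = ((28 + 2/p) + 1) - p = (29 + 2/p) - p = 29 - p + 2/p)
R(76) + 1/o(-30) = (29 - 1*76 + 2/76) + 1/(-30) = (29 - 76 + 2*(1/76)) - 1/30 = (29 - 76 + 1/38) - 1/30 = -1785/38 - 1/30 = -13397/285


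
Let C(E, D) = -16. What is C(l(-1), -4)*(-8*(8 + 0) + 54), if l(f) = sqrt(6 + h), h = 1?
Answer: 160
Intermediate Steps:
l(f) = sqrt(7) (l(f) = sqrt(6 + 1) = sqrt(7))
C(l(-1), -4)*(-8*(8 + 0) + 54) = -16*(-8*(8 + 0) + 54) = -16*(-8*8 + 54) = -16*(-64 + 54) = -16*(-10) = 160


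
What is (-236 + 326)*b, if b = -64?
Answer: -5760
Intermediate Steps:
(-236 + 326)*b = (-236 + 326)*(-64) = 90*(-64) = -5760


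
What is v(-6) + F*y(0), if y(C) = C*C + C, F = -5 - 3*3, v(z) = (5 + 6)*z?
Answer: -66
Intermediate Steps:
v(z) = 11*z
F = -14 (F = -5 - 9 = -14)
y(C) = C + C**2 (y(C) = C**2 + C = C + C**2)
v(-6) + F*y(0) = 11*(-6) - 0*(1 + 0) = -66 - 0 = -66 - 14*0 = -66 + 0 = -66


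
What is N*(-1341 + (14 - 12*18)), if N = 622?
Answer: -959746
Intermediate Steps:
N*(-1341 + (14 - 12*18)) = 622*(-1341 + (14 - 12*18)) = 622*(-1341 + (14 - 216)) = 622*(-1341 - 202) = 622*(-1543) = -959746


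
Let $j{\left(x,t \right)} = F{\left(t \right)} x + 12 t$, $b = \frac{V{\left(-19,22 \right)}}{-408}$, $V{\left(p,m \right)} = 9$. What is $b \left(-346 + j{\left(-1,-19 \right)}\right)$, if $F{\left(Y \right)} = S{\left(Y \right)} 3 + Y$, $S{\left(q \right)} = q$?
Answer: $\frac{747}{68} \approx 10.985$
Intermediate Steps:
$F{\left(Y \right)} = 4 Y$ ($F{\left(Y \right)} = Y 3 + Y = 3 Y + Y = 4 Y$)
$b = - \frac{3}{136}$ ($b = \frac{9}{-408} = 9 \left(- \frac{1}{408}\right) = - \frac{3}{136} \approx -0.022059$)
$j{\left(x,t \right)} = 12 t + 4 t x$ ($j{\left(x,t \right)} = 4 t x + 12 t = 12 t + 4 t x$)
$b \left(-346 + j{\left(-1,-19 \right)}\right) = - \frac{3 \left(-346 + 4 \left(-19\right) \left(3 - 1\right)\right)}{136} = - \frac{3 \left(-346 + 4 \left(-19\right) 2\right)}{136} = - \frac{3 \left(-346 - 152\right)}{136} = \left(- \frac{3}{136}\right) \left(-498\right) = \frac{747}{68}$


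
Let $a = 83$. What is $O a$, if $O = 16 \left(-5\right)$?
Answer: $-6640$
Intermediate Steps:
$O = -80$
$O a = \left(-80\right) 83 = -6640$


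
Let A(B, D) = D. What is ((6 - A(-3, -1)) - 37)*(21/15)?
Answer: -42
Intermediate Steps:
((6 - A(-3, -1)) - 37)*(21/15) = ((6 - 1*(-1)) - 37)*(21/15) = ((6 + 1) - 37)*(21*(1/15)) = (7 - 37)*(7/5) = -30*7/5 = -42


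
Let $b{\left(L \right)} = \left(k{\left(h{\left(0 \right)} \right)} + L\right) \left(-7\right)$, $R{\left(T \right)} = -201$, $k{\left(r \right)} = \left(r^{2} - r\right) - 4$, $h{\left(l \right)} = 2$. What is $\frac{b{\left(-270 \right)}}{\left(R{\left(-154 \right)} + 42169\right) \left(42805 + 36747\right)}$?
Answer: $\frac{119}{208664896} \approx 5.7029 \cdot 10^{-7}$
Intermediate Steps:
$k{\left(r \right)} = -4 + r^{2} - r$
$b{\left(L \right)} = 14 - 7 L$ ($b{\left(L \right)} = \left(\left(-4 + 2^{2} - 2\right) + L\right) \left(-7\right) = \left(\left(-4 + 4 - 2\right) + L\right) \left(-7\right) = \left(-2 + L\right) \left(-7\right) = 14 - 7 L$)
$\frac{b{\left(-270 \right)}}{\left(R{\left(-154 \right)} + 42169\right) \left(42805 + 36747\right)} = \frac{14 - -1890}{\left(-201 + 42169\right) \left(42805 + 36747\right)} = \frac{14 + 1890}{41968 \cdot 79552} = \frac{1904}{3338638336} = 1904 \cdot \frac{1}{3338638336} = \frac{119}{208664896}$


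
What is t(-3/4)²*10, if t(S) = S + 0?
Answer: 45/8 ≈ 5.6250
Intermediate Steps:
t(S) = S
t(-3/4)²*10 = (-3/4)²*10 = (-3*¼)²*10 = (-¾)²*10 = (9/16)*10 = 45/8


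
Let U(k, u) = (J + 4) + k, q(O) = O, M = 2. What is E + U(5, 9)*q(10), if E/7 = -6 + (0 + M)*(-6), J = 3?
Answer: -6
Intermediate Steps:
E = -126 (E = 7*(-6 + (0 + 2)*(-6)) = 7*(-6 + 2*(-6)) = 7*(-6 - 12) = 7*(-18) = -126)
U(k, u) = 7 + k (U(k, u) = (3 + 4) + k = 7 + k)
E + U(5, 9)*q(10) = -126 + (7 + 5)*10 = -126 + 12*10 = -126 + 120 = -6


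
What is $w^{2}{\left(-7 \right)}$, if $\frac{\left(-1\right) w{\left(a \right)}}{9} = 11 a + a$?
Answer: $571536$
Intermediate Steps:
$w{\left(a \right)} = - 108 a$ ($w{\left(a \right)} = - 9 \left(11 a + a\right) = - 9 \cdot 12 a = - 108 a$)
$w^{2}{\left(-7 \right)} = \left(\left(-108\right) \left(-7\right)\right)^{2} = 756^{2} = 571536$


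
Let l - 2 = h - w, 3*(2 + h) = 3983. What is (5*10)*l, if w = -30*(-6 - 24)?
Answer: 64150/3 ≈ 21383.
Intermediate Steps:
w = 900 (w = -30*(-30) = 900)
h = 3977/3 (h = -2 + (⅓)*3983 = -2 + 3983/3 = 3977/3 ≈ 1325.7)
l = 1283/3 (l = 2 + (3977/3 - 1*900) = 2 + (3977/3 - 900) = 2 + 1277/3 = 1283/3 ≈ 427.67)
(5*10)*l = (5*10)*(1283/3) = 50*(1283/3) = 64150/3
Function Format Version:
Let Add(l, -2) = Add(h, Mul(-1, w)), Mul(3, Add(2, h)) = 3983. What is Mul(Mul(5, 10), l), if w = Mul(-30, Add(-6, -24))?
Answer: Rational(64150, 3) ≈ 21383.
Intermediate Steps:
w = 900 (w = Mul(-30, -30) = 900)
h = Rational(3977, 3) (h = Add(-2, Mul(Rational(1, 3), 3983)) = Add(-2, Rational(3983, 3)) = Rational(3977, 3) ≈ 1325.7)
l = Rational(1283, 3) (l = Add(2, Add(Rational(3977, 3), Mul(-1, 900))) = Add(2, Add(Rational(3977, 3), -900)) = Add(2, Rational(1277, 3)) = Rational(1283, 3) ≈ 427.67)
Mul(Mul(5, 10), l) = Mul(Mul(5, 10), Rational(1283, 3)) = Mul(50, Rational(1283, 3)) = Rational(64150, 3)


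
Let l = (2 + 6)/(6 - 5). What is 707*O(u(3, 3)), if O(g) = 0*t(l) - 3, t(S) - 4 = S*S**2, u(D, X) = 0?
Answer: -2121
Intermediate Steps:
l = 8 (l = 8/1 = 8*1 = 8)
t(S) = 4 + S**3 (t(S) = 4 + S*S**2 = 4 + S**3)
O(g) = -3 (O(g) = 0*(4 + 8**3) - 3 = 0*(4 + 512) - 3 = 0*516 - 3 = 0 - 3 = -3)
707*O(u(3, 3)) = 707*(-3) = -2121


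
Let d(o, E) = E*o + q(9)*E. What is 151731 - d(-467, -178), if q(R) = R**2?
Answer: 83023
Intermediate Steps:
d(o, E) = 81*E + E*o (d(o, E) = E*o + 9**2*E = E*o + 81*E = 81*E + E*o)
151731 - d(-467, -178) = 151731 - (-178)*(81 - 467) = 151731 - (-178)*(-386) = 151731 - 1*68708 = 151731 - 68708 = 83023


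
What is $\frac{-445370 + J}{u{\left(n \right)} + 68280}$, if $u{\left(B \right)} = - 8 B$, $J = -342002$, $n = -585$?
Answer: $- \frac{196843}{18240} \approx -10.792$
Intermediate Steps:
$\frac{-445370 + J}{u{\left(n \right)} + 68280} = \frac{-445370 - 342002}{\left(-8\right) \left(-585\right) + 68280} = - \frac{787372}{4680 + 68280} = - \frac{787372}{72960} = \left(-787372\right) \frac{1}{72960} = - \frac{196843}{18240}$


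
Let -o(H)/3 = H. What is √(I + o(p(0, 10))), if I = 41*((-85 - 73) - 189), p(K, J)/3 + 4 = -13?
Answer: I*√14074 ≈ 118.63*I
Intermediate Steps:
p(K, J) = -51 (p(K, J) = -12 + 3*(-13) = -12 - 39 = -51)
o(H) = -3*H
I = -14227 (I = 41*(-158 - 189) = 41*(-347) = -14227)
√(I + o(p(0, 10))) = √(-14227 - 3*(-51)) = √(-14227 + 153) = √(-14074) = I*√14074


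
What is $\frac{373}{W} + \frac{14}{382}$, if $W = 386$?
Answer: $\frac{73945}{73726} \approx 1.003$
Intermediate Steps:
$\frac{373}{W} + \frac{14}{382} = \frac{373}{386} + \frac{14}{382} = 373 \cdot \frac{1}{386} + 14 \cdot \frac{1}{382} = \frac{373}{386} + \frac{7}{191} = \frac{73945}{73726}$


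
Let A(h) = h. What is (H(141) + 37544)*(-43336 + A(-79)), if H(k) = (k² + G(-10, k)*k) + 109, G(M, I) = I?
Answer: -3360972225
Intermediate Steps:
H(k) = 109 + 2*k² (H(k) = (k² + k*k) + 109 = (k² + k²) + 109 = 2*k² + 109 = 109 + 2*k²)
(H(141) + 37544)*(-43336 + A(-79)) = ((109 + 2*141²) + 37544)*(-43336 - 79) = ((109 + 2*19881) + 37544)*(-43415) = ((109 + 39762) + 37544)*(-43415) = (39871 + 37544)*(-43415) = 77415*(-43415) = -3360972225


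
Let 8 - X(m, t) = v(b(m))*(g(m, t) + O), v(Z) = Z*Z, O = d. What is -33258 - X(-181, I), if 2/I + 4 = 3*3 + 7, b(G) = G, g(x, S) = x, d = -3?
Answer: -6061290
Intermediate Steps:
O = -3
I = 1/6 (I = 2/(-4 + (3*3 + 7)) = 2/(-4 + (9 + 7)) = 2/(-4 + 16) = 2/12 = 2*(1/12) = 1/6 ≈ 0.16667)
v(Z) = Z**2
X(m, t) = 8 - m**2*(-3 + m) (X(m, t) = 8 - m**2*(m - 3) = 8 - m**2*(-3 + m))
-33258 - X(-181, I) = -33258 - (8 - 1*(-181)**3 + 3*(-181)**2) = -33258 - (8 - 1*(-5929741) + 3*32761) = -33258 - (8 + 5929741 + 98283) = -33258 - 1*6028032 = -33258 - 6028032 = -6061290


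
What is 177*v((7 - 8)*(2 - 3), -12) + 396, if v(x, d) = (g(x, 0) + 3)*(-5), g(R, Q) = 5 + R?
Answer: -7569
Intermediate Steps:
v(x, d) = -40 - 5*x (v(x, d) = ((5 + x) + 3)*(-5) = (8 + x)*(-5) = -40 - 5*x)
177*v((7 - 8)*(2 - 3), -12) + 396 = 177*(-40 - 5*(7 - 8)*(2 - 3)) + 396 = 177*(-40 - (-5)*(-1)) + 396 = 177*(-40 - 5*1) + 396 = 177*(-40 - 5) + 396 = 177*(-45) + 396 = -7965 + 396 = -7569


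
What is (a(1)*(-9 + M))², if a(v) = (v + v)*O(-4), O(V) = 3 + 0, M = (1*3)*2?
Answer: 324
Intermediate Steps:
M = 6 (M = 3*2 = 6)
O(V) = 3
a(v) = 6*v (a(v) = (v + v)*3 = (2*v)*3 = 6*v)
(a(1)*(-9 + M))² = ((6*1)*(-9 + 6))² = (6*(-3))² = (-18)² = 324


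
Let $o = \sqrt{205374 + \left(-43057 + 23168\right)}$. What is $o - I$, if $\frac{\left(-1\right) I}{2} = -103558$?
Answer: $-207116 + \sqrt{185485} \approx -2.0669 \cdot 10^{5}$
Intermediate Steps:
$o = \sqrt{185485}$ ($o = \sqrt{205374 - 19889} = \sqrt{185485} \approx 430.68$)
$I = 207116$ ($I = \left(-2\right) \left(-103558\right) = 207116$)
$o - I = \sqrt{185485} - 207116 = -207116 + \sqrt{185485}$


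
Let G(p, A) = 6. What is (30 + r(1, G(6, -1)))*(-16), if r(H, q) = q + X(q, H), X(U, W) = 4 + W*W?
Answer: -656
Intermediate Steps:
X(U, W) = 4 + W**2
r(H, q) = 4 + q + H**2 (r(H, q) = q + (4 + H**2) = 4 + q + H**2)
(30 + r(1, G(6, -1)))*(-16) = (30 + (4 + 6 + 1**2))*(-16) = (30 + (4 + 6 + 1))*(-16) = (30 + 11)*(-16) = 41*(-16) = -656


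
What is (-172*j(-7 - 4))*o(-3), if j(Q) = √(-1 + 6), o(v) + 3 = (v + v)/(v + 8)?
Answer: 3612*√5/5 ≈ 1615.3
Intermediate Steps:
o(v) = -3 + 2*v/(8 + v) (o(v) = -3 + (v + v)/(v + 8) = -3 + (2*v)/(8 + v) = -3 + 2*v/(8 + v))
j(Q) = √5
(-172*j(-7 - 4))*o(-3) = (-172*√5)*((-24 - 1*(-3))/(8 - 3)) = (-172*√5)*((-24 + 3)/5) = (-172*√5)*((⅕)*(-21)) = -172*√5*(-21/5) = 3612*√5/5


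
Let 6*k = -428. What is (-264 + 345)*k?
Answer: -5778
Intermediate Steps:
k = -214/3 (k = (⅙)*(-428) = -214/3 ≈ -71.333)
(-264 + 345)*k = (-264 + 345)*(-214/3) = 81*(-214/3) = -5778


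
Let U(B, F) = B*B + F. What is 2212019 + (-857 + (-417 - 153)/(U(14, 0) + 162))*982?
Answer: 245029785/179 ≈ 1.3689e+6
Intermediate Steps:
U(B, F) = F + B**2 (U(B, F) = B**2 + F = F + B**2)
2212019 + (-857 + (-417 - 153)/(U(14, 0) + 162))*982 = 2212019 + (-857 + (-417 - 153)/((0 + 14**2) + 162))*982 = 2212019 + (-857 - 570/((0 + 196) + 162))*982 = 2212019 + (-857 - 570/(196 + 162))*982 = 2212019 + (-857 - 570/358)*982 = 2212019 + (-857 - 570*1/358)*982 = 2212019 + (-857 - 285/179)*982 = 2212019 - 153688/179*982 = 2212019 - 150921616/179 = 245029785/179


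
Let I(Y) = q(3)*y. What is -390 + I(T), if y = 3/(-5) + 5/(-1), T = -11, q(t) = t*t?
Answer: -2202/5 ≈ -440.40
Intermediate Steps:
q(t) = t**2
y = -28/5 (y = 3*(-1/5) + 5*(-1) = -3/5 - 5 = -28/5 ≈ -5.6000)
I(Y) = -252/5 (I(Y) = 3**2*(-28/5) = 9*(-28/5) = -252/5)
-390 + I(T) = -390 - 252/5 = -2202/5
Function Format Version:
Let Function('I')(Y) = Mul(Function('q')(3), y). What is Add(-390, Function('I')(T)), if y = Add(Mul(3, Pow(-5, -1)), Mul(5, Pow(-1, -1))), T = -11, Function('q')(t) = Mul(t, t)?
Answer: Rational(-2202, 5) ≈ -440.40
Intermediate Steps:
Function('q')(t) = Pow(t, 2)
y = Rational(-28, 5) (y = Add(Mul(3, Rational(-1, 5)), Mul(5, -1)) = Add(Rational(-3, 5), -5) = Rational(-28, 5) ≈ -5.6000)
Function('I')(Y) = Rational(-252, 5) (Function('I')(Y) = Mul(Pow(3, 2), Rational(-28, 5)) = Mul(9, Rational(-28, 5)) = Rational(-252, 5))
Add(-390, Function('I')(T)) = Add(-390, Rational(-252, 5)) = Rational(-2202, 5)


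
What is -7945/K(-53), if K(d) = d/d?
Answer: -7945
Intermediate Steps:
K(d) = 1
-7945/K(-53) = -7945/1 = -7945*1 = -7945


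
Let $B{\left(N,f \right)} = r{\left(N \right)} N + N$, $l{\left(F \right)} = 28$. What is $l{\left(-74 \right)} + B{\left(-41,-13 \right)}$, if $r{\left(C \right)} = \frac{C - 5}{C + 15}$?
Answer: $- \frac{1112}{13} \approx -85.538$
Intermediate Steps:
$r{\left(C \right)} = \frac{-5 + C}{15 + C}$
$B{\left(N,f \right)} = N + \frac{N \left(-5 + N\right)}{15 + N}$ ($B{\left(N,f \right)} = \frac{-5 + N}{15 + N} N + N = \frac{N \left(-5 + N\right)}{15 + N} + N = N + \frac{N \left(-5 + N\right)}{15 + N}$)
$l{\left(-74 \right)} + B{\left(-41,-13 \right)} = 28 + 2 \left(-41\right) \frac{1}{15 - 41} \left(5 - 41\right) = 28 + 2 \left(-41\right) \frac{1}{-26} \left(-36\right) = 28 + 2 \left(-41\right) \left(- \frac{1}{26}\right) \left(-36\right) = 28 - \frac{1476}{13} = - \frac{1112}{13}$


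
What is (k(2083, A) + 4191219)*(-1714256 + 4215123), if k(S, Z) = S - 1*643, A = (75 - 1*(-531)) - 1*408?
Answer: 10485282535353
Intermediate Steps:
A = 198 (A = (75 + 531) - 408 = 606 - 408 = 198)
k(S, Z) = -643 + S (k(S, Z) = S - 643 = -643 + S)
(k(2083, A) + 4191219)*(-1714256 + 4215123) = ((-643 + 2083) + 4191219)*(-1714256 + 4215123) = (1440 + 4191219)*2500867 = 4192659*2500867 = 10485282535353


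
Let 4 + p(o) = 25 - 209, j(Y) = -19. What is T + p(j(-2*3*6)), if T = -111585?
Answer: -111773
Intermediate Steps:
p(o) = -188 (p(o) = -4 + (25 - 209) = -4 - 184 = -188)
T + p(j(-2*3*6)) = -111585 - 188 = -111773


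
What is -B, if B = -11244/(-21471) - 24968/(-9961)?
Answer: -216029804/71290877 ≈ -3.0303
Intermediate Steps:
B = 216029804/71290877 (B = -11244*(-1/21471) - 24968*(-1/9961) = 3748/7157 + 24968/9961 = 216029804/71290877 ≈ 3.0303)
-B = -1*216029804/71290877 = -216029804/71290877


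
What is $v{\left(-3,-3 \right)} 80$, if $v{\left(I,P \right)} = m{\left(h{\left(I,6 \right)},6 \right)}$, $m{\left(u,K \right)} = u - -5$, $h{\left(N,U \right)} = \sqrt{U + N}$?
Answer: $400 + 80 \sqrt{3} \approx 538.56$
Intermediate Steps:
$h{\left(N,U \right)} = \sqrt{N + U}$
$m{\left(u,K \right)} = 5 + u$ ($m{\left(u,K \right)} = u + 5 = 5 + u$)
$v{\left(I,P \right)} = 5 + \sqrt{6 + I}$ ($v{\left(I,P \right)} = 5 + \sqrt{I + 6} = 5 + \sqrt{6 + I}$)
$v{\left(-3,-3 \right)} 80 = \left(5 + \sqrt{6 - 3}\right) 80 = \left(5 + \sqrt{3}\right) 80 = 400 + 80 \sqrt{3}$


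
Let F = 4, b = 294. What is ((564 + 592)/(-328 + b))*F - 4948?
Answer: -5084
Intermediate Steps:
((564 + 592)/(-328 + b))*F - 4948 = ((564 + 592)/(-328 + 294))*4 - 4948 = (1156/(-34))*4 - 4948 = (1156*(-1/34))*4 - 4948 = -34*4 - 4948 = -136 - 4948 = -5084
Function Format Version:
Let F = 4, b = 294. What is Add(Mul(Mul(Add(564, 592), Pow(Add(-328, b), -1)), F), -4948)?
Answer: -5084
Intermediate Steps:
Add(Mul(Mul(Add(564, 592), Pow(Add(-328, b), -1)), F), -4948) = Add(Mul(Mul(Add(564, 592), Pow(Add(-328, 294), -1)), 4), -4948) = Add(Mul(Mul(1156, Pow(-34, -1)), 4), -4948) = Add(Mul(Mul(1156, Rational(-1, 34)), 4), -4948) = Add(Mul(-34, 4), -4948) = Add(-136, -4948) = -5084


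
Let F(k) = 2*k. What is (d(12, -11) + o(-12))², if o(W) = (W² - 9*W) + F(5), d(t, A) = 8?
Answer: 72900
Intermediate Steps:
o(W) = 10 + W² - 9*W (o(W) = (W² - 9*W) + 2*5 = (W² - 9*W) + 10 = 10 + W² - 9*W)
(d(12, -11) + o(-12))² = (8 + (10 + (-12)² - 9*(-12)))² = (8 + (10 + 144 + 108))² = (8 + 262)² = 270² = 72900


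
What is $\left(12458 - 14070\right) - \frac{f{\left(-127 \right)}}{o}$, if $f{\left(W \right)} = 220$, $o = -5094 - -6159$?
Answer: $- \frac{343400}{213} \approx -1612.2$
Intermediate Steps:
$o = 1065$ ($o = -5094 + 6159 = 1065$)
$\left(12458 - 14070\right) - \frac{f{\left(-127 \right)}}{o} = \left(12458 - 14070\right) - \frac{220}{1065} = -1612 - 220 \cdot \frac{1}{1065} = -1612 - \frac{44}{213} = - \frac{343400}{213}$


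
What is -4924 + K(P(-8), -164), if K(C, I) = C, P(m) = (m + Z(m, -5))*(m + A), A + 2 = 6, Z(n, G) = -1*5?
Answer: -4872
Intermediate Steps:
Z(n, G) = -5
A = 4 (A = -2 + 6 = 4)
P(m) = (-5 + m)*(4 + m) (P(m) = (m - 5)*(m + 4) = (-5 + m)*(4 + m))
-4924 + K(P(-8), -164) = -4924 + (-20 + (-8)² - 1*(-8)) = -4924 + (-20 + 64 + 8) = -4924 + 52 = -4872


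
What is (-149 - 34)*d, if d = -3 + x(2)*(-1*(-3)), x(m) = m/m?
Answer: 0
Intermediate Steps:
x(m) = 1
d = 0 (d = -3 + 1*(-1*(-3)) = -3 + 1*3 = -3 + 3 = 0)
(-149 - 34)*d = (-149 - 34)*0 = -183*0 = 0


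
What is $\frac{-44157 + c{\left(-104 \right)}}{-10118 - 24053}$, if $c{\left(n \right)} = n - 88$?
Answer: $\frac{44349}{34171} \approx 1.2979$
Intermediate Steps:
$c{\left(n \right)} = -88 + n$ ($c{\left(n \right)} = n - 88 = -88 + n$)
$\frac{-44157 + c{\left(-104 \right)}}{-10118 - 24053} = \frac{-44157 - 192}{-10118 - 24053} = \frac{-44157 - 192}{-34171} = \left(-44349\right) \left(- \frac{1}{34171}\right) = \frac{44349}{34171}$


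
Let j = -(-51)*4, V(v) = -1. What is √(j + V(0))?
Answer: √203 ≈ 14.248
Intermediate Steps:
j = 204 (j = -17*(-12) = 204)
√(j + V(0)) = √(204 - 1) = √203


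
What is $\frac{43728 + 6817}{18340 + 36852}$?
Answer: $\frac{50545}{55192} \approx 0.9158$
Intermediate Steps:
$\frac{43728 + 6817}{18340 + 36852} = \frac{50545}{55192}$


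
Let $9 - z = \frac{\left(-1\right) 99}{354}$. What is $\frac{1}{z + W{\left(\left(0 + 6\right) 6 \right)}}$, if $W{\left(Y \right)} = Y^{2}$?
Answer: $\frac{118}{154023} \approx 0.00076612$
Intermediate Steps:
$z = \frac{1095}{118}$ ($z = 9 - \frac{\left(-1\right) 99}{354} = 9 - \left(-99\right) \frac{1}{354} = 9 - - \frac{33}{118} = 9 + \frac{33}{118} = \frac{1095}{118} \approx 9.2797$)
$\frac{1}{z + W{\left(\left(0 + 6\right) 6 \right)}} = \frac{1}{\frac{1095}{118} + \left(\left(0 + 6\right) 6\right)^{2}} = \frac{1}{\frac{1095}{118} + \left(6 \cdot 6\right)^{2}} = \frac{1}{\frac{1095}{118} + 36^{2}} = \frac{1}{\frac{1095}{118} + 1296} = \frac{1}{\frac{154023}{118}} = \frac{118}{154023}$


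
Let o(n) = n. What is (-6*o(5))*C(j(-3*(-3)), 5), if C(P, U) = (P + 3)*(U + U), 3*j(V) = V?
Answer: -1800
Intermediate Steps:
j(V) = V/3
C(P, U) = 2*U*(3 + P) (C(P, U) = (3 + P)*(2*U) = 2*U*(3 + P))
(-6*o(5))*C(j(-3*(-3)), 5) = (-6*5)*(2*5*(3 + (-3*(-3))/3)) = -60*5*(3 + (⅓)*9) = -60*5*(3 + 3) = -60*5*6 = -30*60 = -1800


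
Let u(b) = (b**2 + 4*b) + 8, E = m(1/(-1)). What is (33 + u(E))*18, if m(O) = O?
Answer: 684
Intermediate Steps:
E = -1 (E = 1/(-1) = -1)
u(b) = 8 + b**2 + 4*b
(33 + u(E))*18 = (33 + (8 + (-1)**2 + 4*(-1)))*18 = (33 + (8 + 1 - 4))*18 = (33 + 5)*18 = 38*18 = 684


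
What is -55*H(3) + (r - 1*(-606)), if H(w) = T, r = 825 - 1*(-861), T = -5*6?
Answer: 3942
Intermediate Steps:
T = -30
r = 1686 (r = 825 + 861 = 1686)
H(w) = -30
-55*H(3) + (r - 1*(-606)) = -55*(-30) + (1686 - 1*(-606)) = 1650 + (1686 + 606) = 1650 + 2292 = 3942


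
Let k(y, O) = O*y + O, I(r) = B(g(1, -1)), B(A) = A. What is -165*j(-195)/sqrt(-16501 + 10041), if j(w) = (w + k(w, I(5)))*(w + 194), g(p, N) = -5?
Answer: -25575*I*sqrt(1615)/646 ≈ -1591.0*I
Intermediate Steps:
I(r) = -5
k(y, O) = O + O*y
j(w) = (-5 - 4*w)*(194 + w) (j(w) = (w - 5*(1 + w))*(w + 194) = (w + (-5 - 5*w))*(194 + w) = (-5 - 4*w)*(194 + w))
-165*j(-195)/sqrt(-16501 + 10041) = -165*(-970 - 781*(-195) - 4*(-195)**2)/sqrt(-16501 + 10041) = -165*(-I*sqrt(1615)*(-970 + 152295 - 4*38025)/3230) = -165*(-I*sqrt(1615)*(-970 + 152295 - 152100)/3230) = -165*155*I*sqrt(1615)/646 = -25575*I*sqrt(1615)/646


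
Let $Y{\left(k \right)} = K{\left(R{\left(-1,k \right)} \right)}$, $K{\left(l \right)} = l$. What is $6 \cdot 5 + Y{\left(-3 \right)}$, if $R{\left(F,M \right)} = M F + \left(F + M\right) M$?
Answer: $45$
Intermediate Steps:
$R{\left(F,M \right)} = F M + M \left(F + M\right)$
$Y{\left(k \right)} = k \left(-2 + k\right)$ ($Y{\left(k \right)} = k \left(k + 2 \left(-1\right)\right) = k \left(k - 2\right) = k \left(-2 + k\right)$)
$6 \cdot 5 + Y{\left(-3 \right)} = 6 \cdot 5 - 3 \left(-2 - 3\right) = 30 - -15 = 30 + 15 = 45$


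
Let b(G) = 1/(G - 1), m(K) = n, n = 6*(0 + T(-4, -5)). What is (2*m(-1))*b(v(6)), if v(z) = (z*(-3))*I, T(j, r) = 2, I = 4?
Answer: -24/73 ≈ -0.32877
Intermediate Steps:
n = 12 (n = 6*(0 + 2) = 6*2 = 12)
v(z) = -12*z (v(z) = (z*(-3))*4 = -3*z*4 = -12*z)
m(K) = 12
b(G) = 1/(-1 + G)
(2*m(-1))*b(v(6)) = (2*12)/(-1 - 12*6) = 24/(-1 - 72) = 24/(-73) = 24*(-1/73) = -24/73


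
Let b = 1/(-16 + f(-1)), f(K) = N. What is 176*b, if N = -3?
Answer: -176/19 ≈ -9.2632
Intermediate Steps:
f(K) = -3
b = -1/19 (b = 1/(-16 - 3) = 1/(-19) = -1/19 ≈ -0.052632)
176*b = 176*(-1/19) = -176/19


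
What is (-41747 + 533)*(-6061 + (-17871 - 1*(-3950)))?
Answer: 823538148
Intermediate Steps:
(-41747 + 533)*(-6061 + (-17871 - 1*(-3950))) = -41214*(-6061 + (-17871 + 3950)) = -41214*(-6061 - 13921) = -41214*(-19982) = 823538148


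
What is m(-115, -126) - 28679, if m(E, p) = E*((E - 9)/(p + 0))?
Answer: -1813907/63 ≈ -28792.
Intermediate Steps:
m(E, p) = E*(-9 + E)/p (m(E, p) = E*((-9 + E)/p) = E*(-9 + E)/p)
m(-115, -126) - 28679 = -115*(-9 - 115)/(-126) - 28679 = -115*(-1/126)*(-124) - 28679 = -7130/63 - 28679 = -1813907/63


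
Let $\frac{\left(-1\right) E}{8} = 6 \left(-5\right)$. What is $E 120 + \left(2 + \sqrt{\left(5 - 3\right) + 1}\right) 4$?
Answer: $28808 + 4 \sqrt{3} \approx 28815.0$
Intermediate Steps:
$E = 240$ ($E = - 8 \cdot 6 \left(-5\right) = \left(-8\right) \left(-30\right) = 240$)
$E 120 + \left(2 + \sqrt{\left(5 - 3\right) + 1}\right) 4 = 240 \cdot 120 + \left(2 + \sqrt{\left(5 - 3\right) + 1}\right) 4 = 28800 + \left(2 + \sqrt{\left(5 - 3\right) + 1}\right) 4 = 28800 + \left(2 + \sqrt{2 + 1}\right) 4 = 28800 + \left(2 + \sqrt{3}\right) 4 = 28800 + \left(8 + 4 \sqrt{3}\right) = 28808 + 4 \sqrt{3}$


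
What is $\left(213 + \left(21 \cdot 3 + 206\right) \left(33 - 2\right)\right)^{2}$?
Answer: $73136704$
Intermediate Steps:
$\left(213 + \left(21 \cdot 3 + 206\right) \left(33 - 2\right)\right)^{2} = \left(213 + \left(63 + 206\right) 31\right)^{2} = \left(213 + 269 \cdot 31\right)^{2} = \left(213 + 8339\right)^{2} = 8552^{2} = 73136704$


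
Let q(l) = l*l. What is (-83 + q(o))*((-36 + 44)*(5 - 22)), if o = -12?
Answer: -8296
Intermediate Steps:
q(l) = l²
(-83 + q(o))*((-36 + 44)*(5 - 22)) = (-83 + (-12)²)*((-36 + 44)*(5 - 22)) = (-83 + 144)*(8*(-17)) = 61*(-136) = -8296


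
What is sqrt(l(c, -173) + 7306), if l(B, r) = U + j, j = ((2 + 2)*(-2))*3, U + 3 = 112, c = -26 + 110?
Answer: sqrt(7391) ≈ 85.971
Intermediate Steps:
c = 84
U = 109 (U = -3 + 112 = 109)
j = -24 (j = (4*(-2))*3 = -8*3 = -24)
l(B, r) = 85 (l(B, r) = 109 - 24 = 85)
sqrt(l(c, -173) + 7306) = sqrt(85 + 7306) = sqrt(7391)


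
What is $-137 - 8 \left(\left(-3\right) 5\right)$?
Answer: $-17$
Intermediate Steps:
$-137 - 8 \left(\left(-3\right) 5\right) = -137 - -120 = -137 + 120 = -17$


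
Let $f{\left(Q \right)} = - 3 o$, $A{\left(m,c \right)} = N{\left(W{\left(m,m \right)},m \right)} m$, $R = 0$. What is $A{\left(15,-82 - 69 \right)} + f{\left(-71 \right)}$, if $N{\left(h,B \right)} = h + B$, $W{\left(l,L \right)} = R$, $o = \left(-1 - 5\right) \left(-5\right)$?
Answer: $135$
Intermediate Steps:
$o = 30$ ($o = \left(-6\right) \left(-5\right) = 30$)
$W{\left(l,L \right)} = 0$
$N{\left(h,B \right)} = B + h$
$A{\left(m,c \right)} = m^{2}$ ($A{\left(m,c \right)} = \left(m + 0\right) m = m m = m^{2}$)
$f{\left(Q \right)} = -90$ ($f{\left(Q \right)} = \left(-3\right) 30 = -90$)
$A{\left(15,-82 - 69 \right)} + f{\left(-71 \right)} = 15^{2} - 90 = 225 - 90 = 135$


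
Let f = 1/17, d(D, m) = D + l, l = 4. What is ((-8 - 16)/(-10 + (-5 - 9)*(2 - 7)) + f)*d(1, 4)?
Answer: -29/17 ≈ -1.7059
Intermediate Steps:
d(D, m) = 4 + D (d(D, m) = D + 4 = 4 + D)
f = 1/17 ≈ 0.058824
((-8 - 16)/(-10 + (-5 - 9)*(2 - 7)) + f)*d(1, 4) = ((-8 - 16)/(-10 + (-5 - 9)*(2 - 7)) + 1/17)*(4 + 1) = (-24/(-10 - 14*(-5)) + 1/17)*5 = (-24/(-10 + 70) + 1/17)*5 = (-24/60 + 1/17)*5 = (-24*1/60 + 1/17)*5 = (-⅖ + 1/17)*5 = -29/85*5 = -29/17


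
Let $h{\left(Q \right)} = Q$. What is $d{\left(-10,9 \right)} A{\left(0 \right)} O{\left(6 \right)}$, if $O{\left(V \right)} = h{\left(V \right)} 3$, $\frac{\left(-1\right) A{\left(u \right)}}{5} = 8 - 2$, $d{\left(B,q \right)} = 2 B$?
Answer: $10800$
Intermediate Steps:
$A{\left(u \right)} = -30$ ($A{\left(u \right)} = - 5 \left(8 - 2\right) = \left(-5\right) 6 = -30$)
$O{\left(V \right)} = 3 V$ ($O{\left(V \right)} = V 3 = 3 V$)
$d{\left(-10,9 \right)} A{\left(0 \right)} O{\left(6 \right)} = 2 \left(-10\right) \left(-30\right) 3 \cdot 6 = \left(-20\right) \left(-30\right) 18 = 600 \cdot 18 = 10800$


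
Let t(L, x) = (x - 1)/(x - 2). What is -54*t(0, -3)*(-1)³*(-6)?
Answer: -1296/5 ≈ -259.20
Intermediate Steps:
t(L, x) = (-1 + x)/(-2 + x)
-54*t(0, -3)*(-1)³*(-6) = -54*((-1 - 3)/(-2 - 3))*(-1)³*(-6) = -54*(-4/(-5))*(-1)*(-6) = -54*-⅕*(-4)*(-1)*(-6) = -54*(⅘)*(-1)*(-6) = -(-216)*(-6)/5 = -54*24/5 = -1296/5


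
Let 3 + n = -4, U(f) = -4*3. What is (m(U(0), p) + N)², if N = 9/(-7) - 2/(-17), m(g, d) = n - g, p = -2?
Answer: 207936/14161 ≈ 14.684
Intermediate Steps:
U(f) = -12
n = -7 (n = -3 - 4 = -7)
m(g, d) = -7 - g
N = -139/119 (N = 9*(-⅐) - 2*(-1/17) = -9/7 + 2/17 = -139/119 ≈ -1.1681)
(m(U(0), p) + N)² = ((-7 - 1*(-12)) - 139/119)² = ((-7 + 12) - 139/119)² = (5 - 139/119)² = (456/119)² = 207936/14161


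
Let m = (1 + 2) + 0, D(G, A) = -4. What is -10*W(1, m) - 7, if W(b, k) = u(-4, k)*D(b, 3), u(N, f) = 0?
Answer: -7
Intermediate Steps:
m = 3 (m = 3 + 0 = 3)
W(b, k) = 0 (W(b, k) = 0*(-4) = 0)
-10*W(1, m) - 7 = -10*0 - 7 = 0 - 7 = -7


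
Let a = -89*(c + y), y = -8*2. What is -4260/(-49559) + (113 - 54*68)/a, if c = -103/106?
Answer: -18014258126/7934941049 ≈ -2.2702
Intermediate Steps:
c = -103/106 (c = -103*1/106 = -103/106 ≈ -0.97170)
y = -16
a = 160111/106 (a = -89*(-103/106 - 16) = -89*(-1799/106) = 160111/106 ≈ 1510.5)
-4260/(-49559) + (113 - 54*68)/a = -4260/(-49559) + (113 - 54*68)/(160111/106) = -4260*(-1/49559) + (113 - 3672)*(106/160111) = 4260/49559 - 3559*106/160111 = 4260/49559 - 377254/160111 = -18014258126/7934941049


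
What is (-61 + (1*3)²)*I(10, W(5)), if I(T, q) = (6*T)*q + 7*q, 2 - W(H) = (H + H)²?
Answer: 341432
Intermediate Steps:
W(H) = 2 - 4*H² (W(H) = 2 - (H + H)² = 2 - (2*H)² = 2 - 4*H²)
I(T, q) = 7*q + 6*T*q (I(T, q) = 6*T*q + 7*q = 7*q + 6*T*q)
(-61 + (1*3)²)*I(10, W(5)) = (-61 + (1*3)²)*((2 - 4*5²)*(7 + 6*10)) = (-61 + 3²)*((2 - 4*25)*(7 + 60)) = (-61 + 9)*((2 - 100)*67) = -(-5096)*67 = -52*(-6566) = 341432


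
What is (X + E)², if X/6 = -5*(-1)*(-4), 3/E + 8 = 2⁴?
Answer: 915849/64 ≈ 14310.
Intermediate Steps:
E = 3/8 (E = 3/(-8 + 2⁴) = 3/(-8 + 16) = 3/8 ≈ 0.37500)
X = -120 (X = 6*(-5*(-1)*(-4)) = 6*(-(-5)*(-4)) = 6*(-1*20) = 6*(-20) = -120)
(X + E)² = (-120 + 3/8)² = (-957/8)² = 915849/64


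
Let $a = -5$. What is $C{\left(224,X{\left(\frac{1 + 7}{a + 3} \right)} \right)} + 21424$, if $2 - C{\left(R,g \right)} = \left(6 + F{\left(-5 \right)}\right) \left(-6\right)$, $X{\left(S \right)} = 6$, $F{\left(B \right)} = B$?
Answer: $21432$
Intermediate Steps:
$C{\left(R,g \right)} = 8$ ($C{\left(R,g \right)} = 2 - \left(6 - 5\right) \left(-6\right) = 2 - 1 \left(-6\right) = 2 - -6 = 2 + 6 = 8$)
$C{\left(224,X{\left(\frac{1 + 7}{a + 3} \right)} \right)} + 21424 = 8 + 21424 = 21432$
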